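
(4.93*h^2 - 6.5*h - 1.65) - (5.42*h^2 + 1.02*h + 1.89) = -0.49*h^2 - 7.52*h - 3.54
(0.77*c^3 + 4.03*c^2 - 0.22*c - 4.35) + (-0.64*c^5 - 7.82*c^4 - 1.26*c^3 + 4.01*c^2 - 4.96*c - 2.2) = -0.64*c^5 - 7.82*c^4 - 0.49*c^3 + 8.04*c^2 - 5.18*c - 6.55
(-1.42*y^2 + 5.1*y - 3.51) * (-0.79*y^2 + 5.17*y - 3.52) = 1.1218*y^4 - 11.3704*y^3 + 34.1383*y^2 - 36.0987*y + 12.3552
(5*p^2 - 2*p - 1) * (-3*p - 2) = -15*p^3 - 4*p^2 + 7*p + 2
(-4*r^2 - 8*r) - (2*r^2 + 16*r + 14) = -6*r^2 - 24*r - 14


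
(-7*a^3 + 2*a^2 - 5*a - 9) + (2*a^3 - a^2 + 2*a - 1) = -5*a^3 + a^2 - 3*a - 10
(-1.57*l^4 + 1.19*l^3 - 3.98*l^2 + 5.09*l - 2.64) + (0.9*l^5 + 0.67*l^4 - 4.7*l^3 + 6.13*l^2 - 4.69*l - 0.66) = 0.9*l^5 - 0.9*l^4 - 3.51*l^3 + 2.15*l^2 + 0.399999999999999*l - 3.3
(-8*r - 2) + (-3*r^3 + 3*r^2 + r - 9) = -3*r^3 + 3*r^2 - 7*r - 11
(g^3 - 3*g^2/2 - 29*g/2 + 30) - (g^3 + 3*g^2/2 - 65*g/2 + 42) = -3*g^2 + 18*g - 12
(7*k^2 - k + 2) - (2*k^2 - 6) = 5*k^2 - k + 8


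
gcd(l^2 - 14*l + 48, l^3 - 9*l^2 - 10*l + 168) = l - 6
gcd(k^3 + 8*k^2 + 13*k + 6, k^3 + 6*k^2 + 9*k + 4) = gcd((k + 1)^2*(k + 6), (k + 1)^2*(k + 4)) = k^2 + 2*k + 1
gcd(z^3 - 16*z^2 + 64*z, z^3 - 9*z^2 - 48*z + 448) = z^2 - 16*z + 64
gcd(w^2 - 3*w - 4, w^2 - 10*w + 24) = w - 4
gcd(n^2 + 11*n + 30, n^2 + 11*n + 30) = n^2 + 11*n + 30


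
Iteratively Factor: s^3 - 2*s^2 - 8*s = (s + 2)*(s^2 - 4*s) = s*(s + 2)*(s - 4)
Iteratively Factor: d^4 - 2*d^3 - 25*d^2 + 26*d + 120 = (d - 5)*(d^3 + 3*d^2 - 10*d - 24) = (d - 5)*(d + 4)*(d^2 - d - 6) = (d - 5)*(d + 2)*(d + 4)*(d - 3)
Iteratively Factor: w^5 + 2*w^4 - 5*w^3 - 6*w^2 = (w - 2)*(w^4 + 4*w^3 + 3*w^2) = (w - 2)*(w + 3)*(w^3 + w^2) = w*(w - 2)*(w + 3)*(w^2 + w) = w^2*(w - 2)*(w + 3)*(w + 1)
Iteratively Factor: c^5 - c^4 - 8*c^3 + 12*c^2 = (c - 2)*(c^4 + c^3 - 6*c^2) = c*(c - 2)*(c^3 + c^2 - 6*c) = c^2*(c - 2)*(c^2 + c - 6) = c^2*(c - 2)*(c + 3)*(c - 2)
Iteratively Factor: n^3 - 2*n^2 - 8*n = (n)*(n^2 - 2*n - 8) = n*(n - 4)*(n + 2)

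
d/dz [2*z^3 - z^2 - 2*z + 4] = 6*z^2 - 2*z - 2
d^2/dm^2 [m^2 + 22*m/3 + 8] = 2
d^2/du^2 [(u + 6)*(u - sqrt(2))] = 2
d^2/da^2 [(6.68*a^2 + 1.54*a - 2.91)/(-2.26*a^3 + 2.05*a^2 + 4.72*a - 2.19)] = (-68.2375359999999*a^6 - 47.194224*a^5 - 206.375064*a^4 + 330.628092*a^3 - 201.34791*a^2 + 41.043456*a + 59.875938)/(11.543176*a^9 - 31.41174*a^8 - 43.830666*a^7 + 156.148367*a^6 + 30.662532*a^5 - 249.568743*a^4 + 54.50615*a^3 + 116.873073*a^2 - 67.912776*a + 10.503459)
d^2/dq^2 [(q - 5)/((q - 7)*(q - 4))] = 2*(q^3 - 15*q^2 + 81*q - 157)/(q^6 - 33*q^5 + 447*q^4 - 3179*q^3 + 12516*q^2 - 25872*q + 21952)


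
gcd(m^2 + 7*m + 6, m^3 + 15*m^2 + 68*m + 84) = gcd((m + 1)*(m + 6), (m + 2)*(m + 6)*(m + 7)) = m + 6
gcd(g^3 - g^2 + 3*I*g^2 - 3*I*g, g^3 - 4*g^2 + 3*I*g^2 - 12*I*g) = g^2 + 3*I*g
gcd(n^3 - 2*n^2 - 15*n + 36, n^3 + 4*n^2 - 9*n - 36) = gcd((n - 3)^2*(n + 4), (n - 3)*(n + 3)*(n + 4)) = n^2 + n - 12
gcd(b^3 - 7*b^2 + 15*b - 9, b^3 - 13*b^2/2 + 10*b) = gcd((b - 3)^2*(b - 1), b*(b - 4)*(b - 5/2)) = 1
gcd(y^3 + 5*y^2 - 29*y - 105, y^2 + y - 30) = y - 5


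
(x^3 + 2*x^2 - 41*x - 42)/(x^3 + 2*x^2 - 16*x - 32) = (x^3 + 2*x^2 - 41*x - 42)/(x^3 + 2*x^2 - 16*x - 32)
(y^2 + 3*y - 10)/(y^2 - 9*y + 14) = (y + 5)/(y - 7)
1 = 1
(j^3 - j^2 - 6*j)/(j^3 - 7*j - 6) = j/(j + 1)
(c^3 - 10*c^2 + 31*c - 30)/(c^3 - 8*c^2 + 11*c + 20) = (c^2 - 5*c + 6)/(c^2 - 3*c - 4)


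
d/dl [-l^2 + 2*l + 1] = 2 - 2*l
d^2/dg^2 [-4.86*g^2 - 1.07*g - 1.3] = -9.72000000000000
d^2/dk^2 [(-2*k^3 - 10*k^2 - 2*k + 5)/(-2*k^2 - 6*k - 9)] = 4*(-38*k^3 - 138*k^2 + 99*k + 306)/(8*k^6 + 72*k^5 + 324*k^4 + 864*k^3 + 1458*k^2 + 1458*k + 729)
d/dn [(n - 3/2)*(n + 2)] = 2*n + 1/2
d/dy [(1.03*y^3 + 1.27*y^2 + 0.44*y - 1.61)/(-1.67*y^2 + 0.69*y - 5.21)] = (-1.7201*y^4 + 1.4214*y^3 - 14.4878*y^2 - 18.6108*y - 1.1815)/(2.7889*y^4 - 2.3046*y^3 + 17.8775*y^2 - 7.1898*y + 27.1441)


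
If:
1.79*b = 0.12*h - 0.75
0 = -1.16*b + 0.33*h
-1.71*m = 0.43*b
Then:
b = -0.55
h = -1.93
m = 0.14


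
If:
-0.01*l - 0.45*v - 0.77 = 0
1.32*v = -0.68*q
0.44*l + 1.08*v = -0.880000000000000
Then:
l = 2.33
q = 3.42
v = -1.76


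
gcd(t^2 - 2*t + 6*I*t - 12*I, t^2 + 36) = t + 6*I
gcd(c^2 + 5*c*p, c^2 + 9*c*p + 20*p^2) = c + 5*p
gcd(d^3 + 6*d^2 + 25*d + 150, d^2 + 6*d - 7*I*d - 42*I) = d + 6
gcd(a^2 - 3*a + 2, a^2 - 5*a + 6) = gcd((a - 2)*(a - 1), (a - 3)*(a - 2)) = a - 2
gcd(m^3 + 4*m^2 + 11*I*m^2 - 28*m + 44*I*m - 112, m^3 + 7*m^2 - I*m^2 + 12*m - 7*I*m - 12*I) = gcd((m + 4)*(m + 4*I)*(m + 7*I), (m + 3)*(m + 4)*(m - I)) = m + 4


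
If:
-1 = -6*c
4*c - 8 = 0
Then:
No Solution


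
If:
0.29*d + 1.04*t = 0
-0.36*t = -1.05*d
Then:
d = 0.00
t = 0.00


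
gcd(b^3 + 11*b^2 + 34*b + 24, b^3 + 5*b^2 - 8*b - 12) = b^2 + 7*b + 6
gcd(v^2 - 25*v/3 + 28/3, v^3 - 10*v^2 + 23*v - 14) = v - 7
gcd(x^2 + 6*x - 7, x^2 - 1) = x - 1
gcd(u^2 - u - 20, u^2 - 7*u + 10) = u - 5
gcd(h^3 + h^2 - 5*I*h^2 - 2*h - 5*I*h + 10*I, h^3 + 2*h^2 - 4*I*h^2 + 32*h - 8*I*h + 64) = h + 2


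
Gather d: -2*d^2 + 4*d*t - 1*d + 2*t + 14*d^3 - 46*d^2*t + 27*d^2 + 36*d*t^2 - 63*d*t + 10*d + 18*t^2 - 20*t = 14*d^3 + d^2*(25 - 46*t) + d*(36*t^2 - 59*t + 9) + 18*t^2 - 18*t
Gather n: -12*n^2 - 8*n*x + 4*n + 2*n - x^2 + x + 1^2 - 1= -12*n^2 + n*(6 - 8*x) - x^2 + x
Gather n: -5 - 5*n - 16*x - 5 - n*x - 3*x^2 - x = n*(-x - 5) - 3*x^2 - 17*x - 10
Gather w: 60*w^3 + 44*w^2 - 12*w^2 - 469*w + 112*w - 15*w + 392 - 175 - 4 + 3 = 60*w^3 + 32*w^2 - 372*w + 216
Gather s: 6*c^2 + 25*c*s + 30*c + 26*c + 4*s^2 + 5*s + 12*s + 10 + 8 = 6*c^2 + 56*c + 4*s^2 + s*(25*c + 17) + 18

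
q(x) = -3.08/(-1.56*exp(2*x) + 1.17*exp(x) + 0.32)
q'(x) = -3.08*(3.12*exp(2*x) - 1.17*exp(x))/(-1.56*exp(2*x) + 1.17*exp(x) + 0.32)^2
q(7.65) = 0.00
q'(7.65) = -0.00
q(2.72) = 0.01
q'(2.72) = -0.02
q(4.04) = 0.00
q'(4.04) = -0.00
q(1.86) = 0.05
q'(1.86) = -0.12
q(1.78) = 0.06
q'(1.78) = -0.14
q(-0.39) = -7.76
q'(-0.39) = -12.47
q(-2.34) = -7.36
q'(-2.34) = 1.47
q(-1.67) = -6.35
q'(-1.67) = 1.44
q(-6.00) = -9.54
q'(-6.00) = 0.09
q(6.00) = 0.00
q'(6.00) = 0.00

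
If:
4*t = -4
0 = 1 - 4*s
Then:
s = 1/4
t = -1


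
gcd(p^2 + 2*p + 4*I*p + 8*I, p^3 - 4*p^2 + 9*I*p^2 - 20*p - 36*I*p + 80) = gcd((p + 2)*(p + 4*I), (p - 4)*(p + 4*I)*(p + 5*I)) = p + 4*I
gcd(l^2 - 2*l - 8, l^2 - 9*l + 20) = l - 4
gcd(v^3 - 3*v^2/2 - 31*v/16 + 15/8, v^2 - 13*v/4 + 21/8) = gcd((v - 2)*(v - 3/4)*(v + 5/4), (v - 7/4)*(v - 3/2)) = 1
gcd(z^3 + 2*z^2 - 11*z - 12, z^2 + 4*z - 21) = z - 3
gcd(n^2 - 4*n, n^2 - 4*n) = n^2 - 4*n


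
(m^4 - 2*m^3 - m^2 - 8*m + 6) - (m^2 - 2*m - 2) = m^4 - 2*m^3 - 2*m^2 - 6*m + 8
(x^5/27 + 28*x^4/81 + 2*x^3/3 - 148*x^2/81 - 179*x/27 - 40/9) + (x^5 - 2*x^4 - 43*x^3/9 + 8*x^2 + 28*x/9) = 28*x^5/27 - 134*x^4/81 - 37*x^3/9 + 500*x^2/81 - 95*x/27 - 40/9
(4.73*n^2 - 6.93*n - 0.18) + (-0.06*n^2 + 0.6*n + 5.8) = 4.67*n^2 - 6.33*n + 5.62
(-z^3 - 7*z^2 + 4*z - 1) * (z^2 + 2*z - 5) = -z^5 - 9*z^4 - 5*z^3 + 42*z^2 - 22*z + 5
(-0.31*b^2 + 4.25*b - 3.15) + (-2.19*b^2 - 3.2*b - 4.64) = -2.5*b^2 + 1.05*b - 7.79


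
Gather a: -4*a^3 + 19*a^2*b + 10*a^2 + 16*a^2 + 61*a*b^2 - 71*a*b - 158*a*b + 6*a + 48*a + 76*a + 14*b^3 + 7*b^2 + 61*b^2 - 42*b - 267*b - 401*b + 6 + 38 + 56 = -4*a^3 + a^2*(19*b + 26) + a*(61*b^2 - 229*b + 130) + 14*b^3 + 68*b^2 - 710*b + 100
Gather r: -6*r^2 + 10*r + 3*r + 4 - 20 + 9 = -6*r^2 + 13*r - 7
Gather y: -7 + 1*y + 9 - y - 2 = 0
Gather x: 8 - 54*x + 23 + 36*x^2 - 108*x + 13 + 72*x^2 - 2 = 108*x^2 - 162*x + 42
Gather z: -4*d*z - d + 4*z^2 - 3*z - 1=-d + 4*z^2 + z*(-4*d - 3) - 1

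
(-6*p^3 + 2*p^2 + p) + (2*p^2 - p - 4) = -6*p^3 + 4*p^2 - 4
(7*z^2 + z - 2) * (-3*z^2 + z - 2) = -21*z^4 + 4*z^3 - 7*z^2 - 4*z + 4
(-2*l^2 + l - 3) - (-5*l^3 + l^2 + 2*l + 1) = 5*l^3 - 3*l^2 - l - 4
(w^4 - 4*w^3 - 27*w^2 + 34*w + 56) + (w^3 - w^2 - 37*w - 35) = w^4 - 3*w^3 - 28*w^2 - 3*w + 21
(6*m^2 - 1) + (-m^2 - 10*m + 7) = 5*m^2 - 10*m + 6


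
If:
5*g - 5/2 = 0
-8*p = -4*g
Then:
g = 1/2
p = 1/4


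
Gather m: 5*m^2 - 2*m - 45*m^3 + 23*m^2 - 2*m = -45*m^3 + 28*m^2 - 4*m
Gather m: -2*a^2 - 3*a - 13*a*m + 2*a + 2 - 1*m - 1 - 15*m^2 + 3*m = -2*a^2 - a - 15*m^2 + m*(2 - 13*a) + 1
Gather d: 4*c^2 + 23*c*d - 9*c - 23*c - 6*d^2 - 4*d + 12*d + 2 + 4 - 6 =4*c^2 - 32*c - 6*d^2 + d*(23*c + 8)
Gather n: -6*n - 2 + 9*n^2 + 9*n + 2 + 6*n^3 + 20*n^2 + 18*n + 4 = 6*n^3 + 29*n^2 + 21*n + 4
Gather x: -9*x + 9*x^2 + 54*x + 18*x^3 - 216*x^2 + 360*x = 18*x^3 - 207*x^2 + 405*x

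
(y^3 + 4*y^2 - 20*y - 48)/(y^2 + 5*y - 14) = (y^3 + 4*y^2 - 20*y - 48)/(y^2 + 5*y - 14)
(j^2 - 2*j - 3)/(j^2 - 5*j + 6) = (j + 1)/(j - 2)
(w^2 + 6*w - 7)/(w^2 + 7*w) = (w - 1)/w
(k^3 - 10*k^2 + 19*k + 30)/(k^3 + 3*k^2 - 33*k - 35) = (k - 6)/(k + 7)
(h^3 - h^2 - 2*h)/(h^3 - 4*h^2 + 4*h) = (h + 1)/(h - 2)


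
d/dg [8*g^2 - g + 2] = 16*g - 1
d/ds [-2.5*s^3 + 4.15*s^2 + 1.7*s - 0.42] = -7.5*s^2 + 8.3*s + 1.7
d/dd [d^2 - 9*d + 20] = 2*d - 9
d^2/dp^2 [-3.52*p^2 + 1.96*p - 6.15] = -7.04000000000000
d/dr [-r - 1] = -1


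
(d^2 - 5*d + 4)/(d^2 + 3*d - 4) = (d - 4)/(d + 4)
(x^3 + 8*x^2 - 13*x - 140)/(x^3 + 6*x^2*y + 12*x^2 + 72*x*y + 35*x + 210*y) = (x - 4)/(x + 6*y)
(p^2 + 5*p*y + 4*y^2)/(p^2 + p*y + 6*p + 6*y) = (p + 4*y)/(p + 6)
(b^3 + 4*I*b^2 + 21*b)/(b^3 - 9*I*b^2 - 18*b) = (b + 7*I)/(b - 6*I)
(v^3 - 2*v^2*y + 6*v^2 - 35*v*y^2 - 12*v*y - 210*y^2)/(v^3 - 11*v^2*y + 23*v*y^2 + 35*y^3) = (-v^2 - 5*v*y - 6*v - 30*y)/(-v^2 + 4*v*y + 5*y^2)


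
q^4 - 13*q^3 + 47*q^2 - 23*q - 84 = (q - 7)*(q - 4)*(q - 3)*(q + 1)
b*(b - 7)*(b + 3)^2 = b^4 - b^3 - 33*b^2 - 63*b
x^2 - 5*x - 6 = (x - 6)*(x + 1)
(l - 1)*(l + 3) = l^2 + 2*l - 3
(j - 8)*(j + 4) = j^2 - 4*j - 32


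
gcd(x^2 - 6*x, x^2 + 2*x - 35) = 1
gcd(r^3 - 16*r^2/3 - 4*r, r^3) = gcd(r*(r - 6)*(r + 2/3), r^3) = r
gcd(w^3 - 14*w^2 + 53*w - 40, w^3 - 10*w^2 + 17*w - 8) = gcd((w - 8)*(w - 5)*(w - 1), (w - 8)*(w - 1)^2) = w^2 - 9*w + 8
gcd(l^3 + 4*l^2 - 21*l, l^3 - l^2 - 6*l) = l^2 - 3*l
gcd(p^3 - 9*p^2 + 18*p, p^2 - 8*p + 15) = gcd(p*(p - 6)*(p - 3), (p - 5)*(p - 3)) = p - 3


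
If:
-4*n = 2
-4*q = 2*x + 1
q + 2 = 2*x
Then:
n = -1/2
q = -3/5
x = 7/10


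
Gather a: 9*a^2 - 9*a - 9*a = 9*a^2 - 18*a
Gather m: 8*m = 8*m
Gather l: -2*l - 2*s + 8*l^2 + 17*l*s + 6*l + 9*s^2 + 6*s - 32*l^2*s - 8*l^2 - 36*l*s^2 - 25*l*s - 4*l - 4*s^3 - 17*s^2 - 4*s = -32*l^2*s + l*(-36*s^2 - 8*s) - 4*s^3 - 8*s^2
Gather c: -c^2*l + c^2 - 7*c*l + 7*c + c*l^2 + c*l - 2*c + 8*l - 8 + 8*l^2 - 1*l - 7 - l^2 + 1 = c^2*(1 - l) + c*(l^2 - 6*l + 5) + 7*l^2 + 7*l - 14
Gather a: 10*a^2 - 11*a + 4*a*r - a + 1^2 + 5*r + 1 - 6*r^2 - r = 10*a^2 + a*(4*r - 12) - 6*r^2 + 4*r + 2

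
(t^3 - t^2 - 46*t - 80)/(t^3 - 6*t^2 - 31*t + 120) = (t + 2)/(t - 3)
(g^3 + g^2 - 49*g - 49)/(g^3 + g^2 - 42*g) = (g^2 - 6*g - 7)/(g*(g - 6))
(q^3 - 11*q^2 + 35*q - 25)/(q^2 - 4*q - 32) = (-q^3 + 11*q^2 - 35*q + 25)/(-q^2 + 4*q + 32)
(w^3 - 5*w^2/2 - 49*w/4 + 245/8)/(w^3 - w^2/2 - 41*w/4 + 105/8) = (2*w - 7)/(2*w - 3)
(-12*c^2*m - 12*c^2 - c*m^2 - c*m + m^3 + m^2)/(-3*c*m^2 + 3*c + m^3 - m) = (12*c^2 + c*m - m^2)/(3*c*m - 3*c - m^2 + m)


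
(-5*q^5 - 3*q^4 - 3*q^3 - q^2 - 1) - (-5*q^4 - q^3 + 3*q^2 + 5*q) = -5*q^5 + 2*q^4 - 2*q^3 - 4*q^2 - 5*q - 1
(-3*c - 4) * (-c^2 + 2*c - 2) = 3*c^3 - 2*c^2 - 2*c + 8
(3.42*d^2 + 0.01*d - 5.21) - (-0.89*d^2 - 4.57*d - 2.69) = 4.31*d^2 + 4.58*d - 2.52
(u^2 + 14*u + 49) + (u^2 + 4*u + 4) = 2*u^2 + 18*u + 53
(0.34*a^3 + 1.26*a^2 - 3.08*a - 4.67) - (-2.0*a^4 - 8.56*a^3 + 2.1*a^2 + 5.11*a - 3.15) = 2.0*a^4 + 8.9*a^3 - 0.84*a^2 - 8.19*a - 1.52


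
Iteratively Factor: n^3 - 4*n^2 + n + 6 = (n - 2)*(n^2 - 2*n - 3) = (n - 2)*(n + 1)*(n - 3)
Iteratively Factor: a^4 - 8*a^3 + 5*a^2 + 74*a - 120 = (a + 3)*(a^3 - 11*a^2 + 38*a - 40) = (a - 2)*(a + 3)*(a^2 - 9*a + 20) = (a - 5)*(a - 2)*(a + 3)*(a - 4)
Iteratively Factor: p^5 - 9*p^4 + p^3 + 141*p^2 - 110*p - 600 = (p - 5)*(p^4 - 4*p^3 - 19*p^2 + 46*p + 120) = (p - 5)*(p + 3)*(p^3 - 7*p^2 + 2*p + 40) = (p - 5)*(p - 4)*(p + 3)*(p^2 - 3*p - 10) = (p - 5)^2*(p - 4)*(p + 3)*(p + 2)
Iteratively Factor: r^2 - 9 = (r - 3)*(r + 3)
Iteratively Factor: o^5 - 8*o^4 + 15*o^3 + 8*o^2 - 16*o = (o)*(o^4 - 8*o^3 + 15*o^2 + 8*o - 16) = o*(o - 4)*(o^3 - 4*o^2 - o + 4) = o*(o - 4)^2*(o^2 - 1) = o*(o - 4)^2*(o + 1)*(o - 1)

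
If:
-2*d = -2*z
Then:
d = z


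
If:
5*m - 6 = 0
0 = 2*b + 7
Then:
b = -7/2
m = 6/5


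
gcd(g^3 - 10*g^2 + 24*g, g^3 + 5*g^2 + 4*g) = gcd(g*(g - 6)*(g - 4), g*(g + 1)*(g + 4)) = g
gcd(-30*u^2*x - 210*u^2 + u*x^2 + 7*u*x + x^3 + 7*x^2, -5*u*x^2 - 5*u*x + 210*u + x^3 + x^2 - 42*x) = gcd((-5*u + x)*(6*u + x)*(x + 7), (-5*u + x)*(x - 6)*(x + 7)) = -5*u*x - 35*u + x^2 + 7*x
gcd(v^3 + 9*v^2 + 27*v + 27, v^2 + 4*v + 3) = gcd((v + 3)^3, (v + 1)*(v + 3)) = v + 3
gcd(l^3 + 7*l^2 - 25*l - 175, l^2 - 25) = l^2 - 25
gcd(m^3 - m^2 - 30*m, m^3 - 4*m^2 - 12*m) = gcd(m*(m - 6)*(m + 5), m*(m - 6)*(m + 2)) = m^2 - 6*m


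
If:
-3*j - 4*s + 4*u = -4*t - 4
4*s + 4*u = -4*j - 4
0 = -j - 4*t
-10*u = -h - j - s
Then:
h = -10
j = -4*t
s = 4*t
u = -1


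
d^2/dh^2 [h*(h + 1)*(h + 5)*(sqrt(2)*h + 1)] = 12*sqrt(2)*h^2 + 6*h + 36*sqrt(2)*h + 12 + 10*sqrt(2)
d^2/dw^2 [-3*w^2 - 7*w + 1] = -6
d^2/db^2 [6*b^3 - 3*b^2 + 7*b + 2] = 36*b - 6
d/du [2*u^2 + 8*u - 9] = 4*u + 8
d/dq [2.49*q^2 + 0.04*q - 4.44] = 4.98*q + 0.04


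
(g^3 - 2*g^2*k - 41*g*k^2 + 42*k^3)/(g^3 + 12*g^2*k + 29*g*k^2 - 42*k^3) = (g - 7*k)/(g + 7*k)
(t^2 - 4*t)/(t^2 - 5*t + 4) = t/(t - 1)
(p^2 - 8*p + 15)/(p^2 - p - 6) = (p - 5)/(p + 2)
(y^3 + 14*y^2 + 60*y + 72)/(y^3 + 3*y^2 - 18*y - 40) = (y^2 + 12*y + 36)/(y^2 + y - 20)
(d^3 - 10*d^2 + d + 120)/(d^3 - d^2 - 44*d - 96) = (d - 5)/(d + 4)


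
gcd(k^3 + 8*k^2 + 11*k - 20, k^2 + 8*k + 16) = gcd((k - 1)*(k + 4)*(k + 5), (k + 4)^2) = k + 4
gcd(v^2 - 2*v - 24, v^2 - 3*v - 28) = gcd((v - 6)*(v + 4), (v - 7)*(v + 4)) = v + 4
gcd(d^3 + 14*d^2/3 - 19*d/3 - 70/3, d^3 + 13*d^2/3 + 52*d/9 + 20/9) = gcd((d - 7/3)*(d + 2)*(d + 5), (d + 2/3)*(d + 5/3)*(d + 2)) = d + 2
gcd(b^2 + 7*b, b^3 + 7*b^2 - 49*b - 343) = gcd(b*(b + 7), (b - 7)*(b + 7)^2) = b + 7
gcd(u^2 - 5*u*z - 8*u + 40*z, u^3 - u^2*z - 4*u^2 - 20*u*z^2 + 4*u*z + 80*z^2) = -u + 5*z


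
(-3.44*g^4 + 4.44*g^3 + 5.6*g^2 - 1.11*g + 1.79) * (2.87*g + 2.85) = -9.8728*g^5 + 2.9388*g^4 + 28.726*g^3 + 12.7743*g^2 + 1.9738*g + 5.1015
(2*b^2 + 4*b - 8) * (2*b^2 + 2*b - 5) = 4*b^4 + 12*b^3 - 18*b^2 - 36*b + 40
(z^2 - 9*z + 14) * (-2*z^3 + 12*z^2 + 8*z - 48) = -2*z^5 + 30*z^4 - 128*z^3 + 48*z^2 + 544*z - 672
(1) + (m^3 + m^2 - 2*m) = m^3 + m^2 - 2*m + 1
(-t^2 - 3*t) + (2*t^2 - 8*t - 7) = t^2 - 11*t - 7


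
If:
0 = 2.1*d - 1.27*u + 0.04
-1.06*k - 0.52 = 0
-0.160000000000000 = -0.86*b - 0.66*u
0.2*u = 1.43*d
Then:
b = 0.15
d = 0.01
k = -0.49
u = 0.04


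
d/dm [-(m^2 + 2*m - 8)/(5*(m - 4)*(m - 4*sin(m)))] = (-2*(m - 4)*(m + 1)*(m - 4*sin(m)) - (m - 4)*(4*cos(m) - 1)*(m^2 + 2*m - 8) + (m - 4*sin(m))*(m^2 + 2*m - 8))/(5*(m - 4)^2*(m - 4*sin(m))^2)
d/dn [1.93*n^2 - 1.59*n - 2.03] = 3.86*n - 1.59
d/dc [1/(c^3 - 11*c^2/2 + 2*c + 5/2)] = 4*(-3*c^2 + 11*c - 2)/(2*c^3 - 11*c^2 + 4*c + 5)^2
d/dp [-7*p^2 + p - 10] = 1 - 14*p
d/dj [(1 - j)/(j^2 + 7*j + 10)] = (-j^2 - 7*j + (j - 1)*(2*j + 7) - 10)/(j^2 + 7*j + 10)^2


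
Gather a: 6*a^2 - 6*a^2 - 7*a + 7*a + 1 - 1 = 0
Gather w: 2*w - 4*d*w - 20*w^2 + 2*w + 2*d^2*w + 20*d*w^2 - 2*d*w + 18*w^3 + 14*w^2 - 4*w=18*w^3 + w^2*(20*d - 6) + w*(2*d^2 - 6*d)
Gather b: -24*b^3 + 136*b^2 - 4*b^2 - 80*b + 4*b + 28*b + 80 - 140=-24*b^3 + 132*b^2 - 48*b - 60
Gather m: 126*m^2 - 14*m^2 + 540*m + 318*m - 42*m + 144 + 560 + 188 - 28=112*m^2 + 816*m + 864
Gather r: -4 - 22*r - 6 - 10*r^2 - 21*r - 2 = -10*r^2 - 43*r - 12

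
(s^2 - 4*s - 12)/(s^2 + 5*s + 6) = (s - 6)/(s + 3)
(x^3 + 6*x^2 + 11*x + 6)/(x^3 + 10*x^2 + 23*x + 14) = (x + 3)/(x + 7)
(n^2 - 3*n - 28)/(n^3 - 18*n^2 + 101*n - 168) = (n + 4)/(n^2 - 11*n + 24)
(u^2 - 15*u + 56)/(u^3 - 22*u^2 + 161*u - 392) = 1/(u - 7)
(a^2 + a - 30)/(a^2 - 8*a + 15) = (a + 6)/(a - 3)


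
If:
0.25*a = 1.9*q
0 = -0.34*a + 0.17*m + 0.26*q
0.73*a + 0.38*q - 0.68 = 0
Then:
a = 0.87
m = 1.57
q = 0.11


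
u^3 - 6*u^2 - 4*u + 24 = (u - 6)*(u - 2)*(u + 2)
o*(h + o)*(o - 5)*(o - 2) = h*o^3 - 7*h*o^2 + 10*h*o + o^4 - 7*o^3 + 10*o^2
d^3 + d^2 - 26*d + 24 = (d - 4)*(d - 1)*(d + 6)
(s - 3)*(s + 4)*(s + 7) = s^3 + 8*s^2 - 5*s - 84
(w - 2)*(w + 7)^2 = w^3 + 12*w^2 + 21*w - 98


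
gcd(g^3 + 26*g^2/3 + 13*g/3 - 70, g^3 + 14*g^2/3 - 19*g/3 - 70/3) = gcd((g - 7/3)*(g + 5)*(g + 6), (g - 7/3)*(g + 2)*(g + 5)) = g^2 + 8*g/3 - 35/3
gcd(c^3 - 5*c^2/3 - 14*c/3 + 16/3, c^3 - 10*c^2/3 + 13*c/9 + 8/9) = c^2 - 11*c/3 + 8/3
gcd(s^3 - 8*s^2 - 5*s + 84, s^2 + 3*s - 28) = s - 4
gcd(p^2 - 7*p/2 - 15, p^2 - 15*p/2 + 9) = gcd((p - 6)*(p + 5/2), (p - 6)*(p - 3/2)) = p - 6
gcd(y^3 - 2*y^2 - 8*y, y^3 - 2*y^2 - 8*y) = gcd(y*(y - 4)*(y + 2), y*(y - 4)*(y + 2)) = y^3 - 2*y^2 - 8*y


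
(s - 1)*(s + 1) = s^2 - 1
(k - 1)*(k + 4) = k^2 + 3*k - 4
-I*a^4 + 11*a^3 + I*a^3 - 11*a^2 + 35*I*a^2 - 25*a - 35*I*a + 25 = (a + I)*(a + 5*I)^2*(-I*a + I)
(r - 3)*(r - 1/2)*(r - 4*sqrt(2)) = r^3 - 4*sqrt(2)*r^2 - 7*r^2/2 + 3*r/2 + 14*sqrt(2)*r - 6*sqrt(2)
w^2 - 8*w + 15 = (w - 5)*(w - 3)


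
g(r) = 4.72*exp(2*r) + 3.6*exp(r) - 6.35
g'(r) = 9.44*exp(2*r) + 3.6*exp(r)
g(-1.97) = -5.76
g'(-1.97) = 0.69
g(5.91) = 642977.75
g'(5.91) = 1284640.86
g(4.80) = 70120.86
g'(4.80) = 139816.98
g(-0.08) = 1.00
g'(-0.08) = 11.37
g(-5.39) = -6.33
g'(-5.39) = 0.02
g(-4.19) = -6.29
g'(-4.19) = 0.06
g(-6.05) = -6.34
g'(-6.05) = 0.01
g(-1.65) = -5.48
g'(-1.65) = 1.04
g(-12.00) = -6.35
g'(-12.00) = 0.00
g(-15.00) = -6.35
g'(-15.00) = 0.00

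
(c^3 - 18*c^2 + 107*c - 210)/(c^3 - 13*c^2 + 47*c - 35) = (c - 6)/(c - 1)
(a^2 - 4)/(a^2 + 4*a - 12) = (a + 2)/(a + 6)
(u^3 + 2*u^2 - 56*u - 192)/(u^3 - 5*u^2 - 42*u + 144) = (u + 4)/(u - 3)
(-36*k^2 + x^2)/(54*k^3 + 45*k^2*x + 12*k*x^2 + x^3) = (-6*k + x)/(9*k^2 + 6*k*x + x^2)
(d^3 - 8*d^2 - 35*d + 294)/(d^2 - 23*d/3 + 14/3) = 3*(d^2 - d - 42)/(3*d - 2)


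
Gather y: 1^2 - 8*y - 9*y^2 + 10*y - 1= -9*y^2 + 2*y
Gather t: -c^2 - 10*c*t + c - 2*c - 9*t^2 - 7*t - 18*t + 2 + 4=-c^2 - c - 9*t^2 + t*(-10*c - 25) + 6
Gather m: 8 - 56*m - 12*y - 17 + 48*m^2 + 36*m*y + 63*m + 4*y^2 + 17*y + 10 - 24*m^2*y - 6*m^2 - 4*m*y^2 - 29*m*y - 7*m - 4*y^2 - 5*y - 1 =m^2*(42 - 24*y) + m*(-4*y^2 + 7*y)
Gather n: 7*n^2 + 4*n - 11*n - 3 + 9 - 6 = 7*n^2 - 7*n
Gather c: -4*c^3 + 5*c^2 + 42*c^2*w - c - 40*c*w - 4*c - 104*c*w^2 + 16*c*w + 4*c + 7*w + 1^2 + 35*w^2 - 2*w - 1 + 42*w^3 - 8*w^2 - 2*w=-4*c^3 + c^2*(42*w + 5) + c*(-104*w^2 - 24*w - 1) + 42*w^3 + 27*w^2 + 3*w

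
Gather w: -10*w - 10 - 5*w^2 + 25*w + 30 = -5*w^2 + 15*w + 20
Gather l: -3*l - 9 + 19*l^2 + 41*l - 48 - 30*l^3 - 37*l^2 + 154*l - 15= -30*l^3 - 18*l^2 + 192*l - 72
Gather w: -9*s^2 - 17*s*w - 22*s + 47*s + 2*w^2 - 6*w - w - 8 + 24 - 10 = -9*s^2 + 25*s + 2*w^2 + w*(-17*s - 7) + 6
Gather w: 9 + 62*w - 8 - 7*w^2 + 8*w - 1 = -7*w^2 + 70*w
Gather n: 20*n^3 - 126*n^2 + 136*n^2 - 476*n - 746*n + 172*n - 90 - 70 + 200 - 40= 20*n^3 + 10*n^2 - 1050*n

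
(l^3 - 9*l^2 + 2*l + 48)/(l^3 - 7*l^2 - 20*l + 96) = (l + 2)/(l + 4)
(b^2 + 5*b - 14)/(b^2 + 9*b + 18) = (b^2 + 5*b - 14)/(b^2 + 9*b + 18)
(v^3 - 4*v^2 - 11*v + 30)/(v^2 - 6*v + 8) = (v^2 - 2*v - 15)/(v - 4)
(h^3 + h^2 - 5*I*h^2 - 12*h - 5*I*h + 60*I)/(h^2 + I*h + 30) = (h^2 + h - 12)/(h + 6*I)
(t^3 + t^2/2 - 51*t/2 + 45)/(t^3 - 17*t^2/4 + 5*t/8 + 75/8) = 4*(t + 6)/(4*t + 5)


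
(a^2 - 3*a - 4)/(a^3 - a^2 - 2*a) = (a - 4)/(a*(a - 2))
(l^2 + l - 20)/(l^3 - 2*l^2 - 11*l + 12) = (l + 5)/(l^2 + 2*l - 3)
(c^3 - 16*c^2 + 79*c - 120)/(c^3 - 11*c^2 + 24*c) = (c - 5)/c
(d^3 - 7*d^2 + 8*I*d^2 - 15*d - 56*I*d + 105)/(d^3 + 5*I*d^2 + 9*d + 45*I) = (d - 7)/(d - 3*I)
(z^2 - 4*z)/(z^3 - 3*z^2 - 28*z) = (4 - z)/(-z^2 + 3*z + 28)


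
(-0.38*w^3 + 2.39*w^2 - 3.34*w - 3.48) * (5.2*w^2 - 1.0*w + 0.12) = -1.976*w^5 + 12.808*w^4 - 19.8036*w^3 - 14.4692*w^2 + 3.0792*w - 0.4176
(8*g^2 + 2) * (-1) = -8*g^2 - 2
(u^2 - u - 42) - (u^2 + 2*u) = -3*u - 42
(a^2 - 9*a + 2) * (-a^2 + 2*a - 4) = -a^4 + 11*a^3 - 24*a^2 + 40*a - 8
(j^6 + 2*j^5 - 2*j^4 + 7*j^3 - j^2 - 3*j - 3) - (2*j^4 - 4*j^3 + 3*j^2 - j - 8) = j^6 + 2*j^5 - 4*j^4 + 11*j^3 - 4*j^2 - 2*j + 5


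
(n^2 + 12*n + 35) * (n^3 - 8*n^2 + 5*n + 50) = n^5 + 4*n^4 - 56*n^3 - 170*n^2 + 775*n + 1750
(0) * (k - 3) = 0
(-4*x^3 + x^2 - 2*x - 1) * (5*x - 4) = -20*x^4 + 21*x^3 - 14*x^2 + 3*x + 4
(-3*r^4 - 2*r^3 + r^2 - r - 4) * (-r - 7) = 3*r^5 + 23*r^4 + 13*r^3 - 6*r^2 + 11*r + 28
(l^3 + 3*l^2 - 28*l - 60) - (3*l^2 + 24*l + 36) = l^3 - 52*l - 96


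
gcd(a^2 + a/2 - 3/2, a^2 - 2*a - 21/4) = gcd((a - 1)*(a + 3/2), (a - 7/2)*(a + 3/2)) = a + 3/2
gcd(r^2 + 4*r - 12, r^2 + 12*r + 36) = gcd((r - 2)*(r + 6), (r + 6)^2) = r + 6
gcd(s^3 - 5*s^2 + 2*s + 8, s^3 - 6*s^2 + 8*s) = s^2 - 6*s + 8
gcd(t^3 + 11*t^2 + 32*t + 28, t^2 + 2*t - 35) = t + 7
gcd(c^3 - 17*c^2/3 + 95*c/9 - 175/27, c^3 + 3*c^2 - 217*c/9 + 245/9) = c^2 - 4*c + 35/9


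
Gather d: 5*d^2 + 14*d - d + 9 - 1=5*d^2 + 13*d + 8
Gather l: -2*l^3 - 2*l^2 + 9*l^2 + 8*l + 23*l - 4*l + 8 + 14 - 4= -2*l^3 + 7*l^2 + 27*l + 18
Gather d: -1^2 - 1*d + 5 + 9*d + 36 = 8*d + 40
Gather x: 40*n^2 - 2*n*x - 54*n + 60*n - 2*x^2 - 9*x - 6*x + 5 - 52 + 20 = 40*n^2 + 6*n - 2*x^2 + x*(-2*n - 15) - 27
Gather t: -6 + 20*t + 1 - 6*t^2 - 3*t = -6*t^2 + 17*t - 5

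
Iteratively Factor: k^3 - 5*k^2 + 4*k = (k)*(k^2 - 5*k + 4) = k*(k - 4)*(k - 1)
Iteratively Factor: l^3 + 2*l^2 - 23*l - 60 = (l + 3)*(l^2 - l - 20) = (l - 5)*(l + 3)*(l + 4)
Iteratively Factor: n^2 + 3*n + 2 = (n + 1)*(n + 2)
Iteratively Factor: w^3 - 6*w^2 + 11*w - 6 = (w - 2)*(w^2 - 4*w + 3) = (w - 2)*(w - 1)*(w - 3)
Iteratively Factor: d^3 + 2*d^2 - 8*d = (d - 2)*(d^2 + 4*d) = d*(d - 2)*(d + 4)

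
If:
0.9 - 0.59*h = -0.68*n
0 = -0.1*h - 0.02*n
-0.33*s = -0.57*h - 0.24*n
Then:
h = 0.23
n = -1.13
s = -0.43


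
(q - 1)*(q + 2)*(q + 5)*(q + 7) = q^4 + 13*q^3 + 45*q^2 + 11*q - 70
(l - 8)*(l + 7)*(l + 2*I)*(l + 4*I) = l^4 - l^3 + 6*I*l^3 - 64*l^2 - 6*I*l^2 + 8*l - 336*I*l + 448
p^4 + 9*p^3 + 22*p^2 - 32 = (p - 1)*(p + 2)*(p + 4)^2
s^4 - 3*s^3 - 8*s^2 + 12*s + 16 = (s - 4)*(s - 2)*(s + 1)*(s + 2)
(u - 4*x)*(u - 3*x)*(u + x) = u^3 - 6*u^2*x + 5*u*x^2 + 12*x^3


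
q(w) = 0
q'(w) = 0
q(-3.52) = 0.00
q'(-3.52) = 0.00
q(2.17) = 0.00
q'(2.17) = 0.00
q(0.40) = 0.00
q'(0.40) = 0.00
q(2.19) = 0.00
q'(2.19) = 0.00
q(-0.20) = 0.00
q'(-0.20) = 0.00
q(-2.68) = 0.00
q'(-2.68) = 0.00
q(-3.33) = 0.00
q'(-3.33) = 0.00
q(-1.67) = 0.00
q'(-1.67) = 0.00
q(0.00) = 0.00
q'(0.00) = 0.00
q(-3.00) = 0.00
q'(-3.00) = 0.00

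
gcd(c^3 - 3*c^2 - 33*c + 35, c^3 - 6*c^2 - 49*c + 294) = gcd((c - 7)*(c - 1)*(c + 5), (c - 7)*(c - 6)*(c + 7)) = c - 7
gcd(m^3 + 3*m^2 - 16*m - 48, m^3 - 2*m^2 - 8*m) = m - 4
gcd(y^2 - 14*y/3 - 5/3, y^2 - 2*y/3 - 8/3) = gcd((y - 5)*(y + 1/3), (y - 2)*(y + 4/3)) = 1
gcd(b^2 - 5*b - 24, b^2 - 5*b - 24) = b^2 - 5*b - 24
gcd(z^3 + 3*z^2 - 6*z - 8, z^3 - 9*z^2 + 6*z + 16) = z^2 - z - 2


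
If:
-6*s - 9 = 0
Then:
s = -3/2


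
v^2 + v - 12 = (v - 3)*(v + 4)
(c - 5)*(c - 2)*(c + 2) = c^3 - 5*c^2 - 4*c + 20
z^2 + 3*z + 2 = (z + 1)*(z + 2)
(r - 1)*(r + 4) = r^2 + 3*r - 4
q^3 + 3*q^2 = q^2*(q + 3)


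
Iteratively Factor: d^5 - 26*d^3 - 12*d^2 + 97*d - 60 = (d - 5)*(d^4 + 5*d^3 - d^2 - 17*d + 12) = (d - 5)*(d - 1)*(d^3 + 6*d^2 + 5*d - 12) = (d - 5)*(d - 1)*(d + 3)*(d^2 + 3*d - 4) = (d - 5)*(d - 1)^2*(d + 3)*(d + 4)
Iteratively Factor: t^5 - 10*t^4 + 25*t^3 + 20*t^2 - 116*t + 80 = (t + 2)*(t^4 - 12*t^3 + 49*t^2 - 78*t + 40) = (t - 5)*(t + 2)*(t^3 - 7*t^2 + 14*t - 8) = (t - 5)*(t - 2)*(t + 2)*(t^2 - 5*t + 4) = (t - 5)*(t - 4)*(t - 2)*(t + 2)*(t - 1)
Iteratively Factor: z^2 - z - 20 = (z - 5)*(z + 4)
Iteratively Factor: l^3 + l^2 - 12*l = (l - 3)*(l^2 + 4*l) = l*(l - 3)*(l + 4)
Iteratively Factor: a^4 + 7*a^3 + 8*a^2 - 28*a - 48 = (a + 4)*(a^3 + 3*a^2 - 4*a - 12) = (a + 2)*(a + 4)*(a^2 + a - 6) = (a + 2)*(a + 3)*(a + 4)*(a - 2)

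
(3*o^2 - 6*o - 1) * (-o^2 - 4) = -3*o^4 + 6*o^3 - 11*o^2 + 24*o + 4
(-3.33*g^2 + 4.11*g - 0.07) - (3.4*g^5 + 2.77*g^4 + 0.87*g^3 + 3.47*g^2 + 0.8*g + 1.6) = -3.4*g^5 - 2.77*g^4 - 0.87*g^3 - 6.8*g^2 + 3.31*g - 1.67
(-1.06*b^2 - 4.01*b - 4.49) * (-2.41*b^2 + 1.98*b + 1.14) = 2.5546*b^4 + 7.5653*b^3 + 1.6727*b^2 - 13.4616*b - 5.1186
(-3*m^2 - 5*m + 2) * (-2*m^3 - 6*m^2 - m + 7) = 6*m^5 + 28*m^4 + 29*m^3 - 28*m^2 - 37*m + 14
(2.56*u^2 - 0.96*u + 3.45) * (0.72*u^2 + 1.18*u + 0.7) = 1.8432*u^4 + 2.3296*u^3 + 3.1432*u^2 + 3.399*u + 2.415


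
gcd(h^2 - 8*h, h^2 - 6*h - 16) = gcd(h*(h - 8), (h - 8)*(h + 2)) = h - 8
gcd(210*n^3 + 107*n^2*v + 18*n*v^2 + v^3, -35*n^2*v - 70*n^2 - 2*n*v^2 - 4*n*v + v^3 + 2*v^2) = 5*n + v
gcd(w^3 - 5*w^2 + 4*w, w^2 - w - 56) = 1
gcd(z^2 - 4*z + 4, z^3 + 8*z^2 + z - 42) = z - 2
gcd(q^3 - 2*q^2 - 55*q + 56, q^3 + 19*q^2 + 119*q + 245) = q + 7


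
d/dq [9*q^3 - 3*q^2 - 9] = 3*q*(9*q - 2)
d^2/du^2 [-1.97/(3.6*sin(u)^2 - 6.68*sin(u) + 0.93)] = (102.1248*sin(u)^4 - 142.12368*sin(u)^3 - 91.663312*sin(u)^2 + 296.485788*sin(u) - 162.621136)/(3.6*sin(u)^2 - 6.68*sin(u) + 0.93)^3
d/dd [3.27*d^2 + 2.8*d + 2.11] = 6.54*d + 2.8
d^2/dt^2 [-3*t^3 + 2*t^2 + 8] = 4 - 18*t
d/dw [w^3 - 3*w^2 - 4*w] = 3*w^2 - 6*w - 4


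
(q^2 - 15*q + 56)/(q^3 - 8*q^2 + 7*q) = (q - 8)/(q*(q - 1))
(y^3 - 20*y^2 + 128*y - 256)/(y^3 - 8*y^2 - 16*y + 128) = (y - 8)/(y + 4)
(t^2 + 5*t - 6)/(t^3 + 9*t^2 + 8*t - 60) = (t - 1)/(t^2 + 3*t - 10)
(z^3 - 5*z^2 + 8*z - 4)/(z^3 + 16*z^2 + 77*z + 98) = (z^3 - 5*z^2 + 8*z - 4)/(z^3 + 16*z^2 + 77*z + 98)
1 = 1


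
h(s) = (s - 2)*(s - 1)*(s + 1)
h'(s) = (s - 2)*(s - 1) + (s - 2)*(s + 1) + (s - 1)*(s + 1) = 3*s^2 - 4*s - 1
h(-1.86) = -9.49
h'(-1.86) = 16.82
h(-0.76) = 1.17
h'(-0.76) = 3.77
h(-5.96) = -274.79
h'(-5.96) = 129.40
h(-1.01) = -0.06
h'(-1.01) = 6.10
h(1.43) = -0.60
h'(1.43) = -0.59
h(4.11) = 33.53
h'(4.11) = 33.24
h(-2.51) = -23.90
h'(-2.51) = 27.94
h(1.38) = -0.56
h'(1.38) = -0.81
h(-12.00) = -2002.00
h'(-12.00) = 479.00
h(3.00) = 8.00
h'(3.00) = 14.00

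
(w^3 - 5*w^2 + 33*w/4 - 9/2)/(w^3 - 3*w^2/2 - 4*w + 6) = (w - 3/2)/(w + 2)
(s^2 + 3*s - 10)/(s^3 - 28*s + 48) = (s + 5)/(s^2 + 2*s - 24)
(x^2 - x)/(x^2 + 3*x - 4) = x/(x + 4)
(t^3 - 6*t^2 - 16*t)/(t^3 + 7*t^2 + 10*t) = (t - 8)/(t + 5)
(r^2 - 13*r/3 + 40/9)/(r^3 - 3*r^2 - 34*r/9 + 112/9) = (3*r - 5)/(3*r^2 - r - 14)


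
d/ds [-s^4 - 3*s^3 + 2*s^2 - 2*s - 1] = -4*s^3 - 9*s^2 + 4*s - 2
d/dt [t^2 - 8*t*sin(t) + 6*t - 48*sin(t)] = -8*t*cos(t) + 2*t - 8*sin(t) - 48*cos(t) + 6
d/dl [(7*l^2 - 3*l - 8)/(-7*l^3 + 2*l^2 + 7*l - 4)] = (49*l^4 - 42*l^3 - 113*l^2 - 24*l + 68)/(49*l^6 - 28*l^5 - 94*l^4 + 84*l^3 + 33*l^2 - 56*l + 16)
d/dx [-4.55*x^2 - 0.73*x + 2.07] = -9.1*x - 0.73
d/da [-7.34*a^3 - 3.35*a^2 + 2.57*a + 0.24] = -22.02*a^2 - 6.7*a + 2.57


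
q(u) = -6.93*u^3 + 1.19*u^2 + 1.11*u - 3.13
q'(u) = -20.79*u^2 + 2.38*u + 1.11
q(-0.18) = -3.25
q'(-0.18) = 0.01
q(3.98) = -416.76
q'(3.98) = -318.74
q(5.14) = -907.06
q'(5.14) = -535.92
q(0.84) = -5.47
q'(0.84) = -11.56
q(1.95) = -47.83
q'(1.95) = -73.30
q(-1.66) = 30.01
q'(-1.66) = -60.13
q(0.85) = -5.58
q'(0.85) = -11.89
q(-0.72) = -0.73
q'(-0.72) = -11.38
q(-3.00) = 191.36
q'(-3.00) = -193.14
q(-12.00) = 12129.95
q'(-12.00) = -3021.21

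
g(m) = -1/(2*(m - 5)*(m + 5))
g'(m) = 1/(2*(m - 5)*(m + 5)^2) + 1/(2*(m - 5)^2*(m + 5))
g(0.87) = 0.02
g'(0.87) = 0.00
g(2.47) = 0.03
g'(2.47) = 0.01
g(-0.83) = 0.02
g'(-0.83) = -0.00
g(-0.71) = 0.02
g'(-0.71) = -0.00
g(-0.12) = 0.02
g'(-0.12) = -0.00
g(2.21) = 0.02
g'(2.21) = 0.01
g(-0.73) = 0.02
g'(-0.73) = -0.00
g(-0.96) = 0.02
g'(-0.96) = -0.00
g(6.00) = -0.05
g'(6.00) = 0.05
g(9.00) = -0.00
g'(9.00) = 0.00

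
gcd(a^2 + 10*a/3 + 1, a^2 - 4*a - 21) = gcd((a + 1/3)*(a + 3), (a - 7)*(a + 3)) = a + 3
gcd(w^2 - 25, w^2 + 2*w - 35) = w - 5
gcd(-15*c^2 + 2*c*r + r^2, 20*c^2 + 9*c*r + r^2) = 5*c + r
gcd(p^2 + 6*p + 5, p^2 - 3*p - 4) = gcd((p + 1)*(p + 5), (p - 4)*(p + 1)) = p + 1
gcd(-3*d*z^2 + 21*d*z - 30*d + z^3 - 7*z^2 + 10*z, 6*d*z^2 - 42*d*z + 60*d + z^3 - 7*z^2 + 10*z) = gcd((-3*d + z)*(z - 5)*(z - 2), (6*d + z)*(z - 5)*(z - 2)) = z^2 - 7*z + 10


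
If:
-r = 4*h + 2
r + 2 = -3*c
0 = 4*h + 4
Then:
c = -4/3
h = -1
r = 2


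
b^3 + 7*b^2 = b^2*(b + 7)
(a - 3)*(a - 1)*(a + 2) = a^3 - 2*a^2 - 5*a + 6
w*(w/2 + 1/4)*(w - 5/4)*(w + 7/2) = w^4/2 + 11*w^3/8 - 13*w^2/8 - 35*w/32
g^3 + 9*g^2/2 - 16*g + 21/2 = (g - 3/2)*(g - 1)*(g + 7)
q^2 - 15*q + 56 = (q - 8)*(q - 7)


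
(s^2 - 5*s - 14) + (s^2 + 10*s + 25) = 2*s^2 + 5*s + 11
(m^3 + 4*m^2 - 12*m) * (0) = 0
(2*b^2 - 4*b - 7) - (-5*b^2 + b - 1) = 7*b^2 - 5*b - 6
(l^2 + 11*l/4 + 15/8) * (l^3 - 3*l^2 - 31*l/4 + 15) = l^5 - l^4/4 - 113*l^3/8 - 191*l^2/16 + 855*l/32 + 225/8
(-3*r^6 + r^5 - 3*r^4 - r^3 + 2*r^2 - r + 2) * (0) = 0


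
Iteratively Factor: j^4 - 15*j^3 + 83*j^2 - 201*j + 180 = (j - 3)*(j^3 - 12*j^2 + 47*j - 60) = (j - 5)*(j - 3)*(j^2 - 7*j + 12) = (j - 5)*(j - 3)^2*(j - 4)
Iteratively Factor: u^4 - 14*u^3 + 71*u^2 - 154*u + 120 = (u - 2)*(u^3 - 12*u^2 + 47*u - 60) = (u - 3)*(u - 2)*(u^2 - 9*u + 20) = (u - 4)*(u - 3)*(u - 2)*(u - 5)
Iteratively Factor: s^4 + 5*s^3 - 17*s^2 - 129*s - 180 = (s + 3)*(s^3 + 2*s^2 - 23*s - 60) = (s - 5)*(s + 3)*(s^2 + 7*s + 12) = (s - 5)*(s + 3)*(s + 4)*(s + 3)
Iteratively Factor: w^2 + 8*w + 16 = (w + 4)*(w + 4)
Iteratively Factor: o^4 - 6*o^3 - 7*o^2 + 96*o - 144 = (o - 3)*(o^3 - 3*o^2 - 16*o + 48) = (o - 4)*(o - 3)*(o^2 + o - 12) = (o - 4)*(o - 3)*(o + 4)*(o - 3)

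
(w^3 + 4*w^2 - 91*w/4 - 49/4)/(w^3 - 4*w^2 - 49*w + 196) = (w^2 - 3*w - 7/4)/(w^2 - 11*w + 28)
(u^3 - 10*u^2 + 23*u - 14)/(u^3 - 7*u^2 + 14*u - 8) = (u - 7)/(u - 4)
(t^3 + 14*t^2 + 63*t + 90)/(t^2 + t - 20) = (t^2 + 9*t + 18)/(t - 4)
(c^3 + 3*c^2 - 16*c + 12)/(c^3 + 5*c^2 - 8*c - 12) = (c - 1)/(c + 1)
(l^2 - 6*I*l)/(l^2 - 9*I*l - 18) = l/(l - 3*I)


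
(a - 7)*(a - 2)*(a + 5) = a^3 - 4*a^2 - 31*a + 70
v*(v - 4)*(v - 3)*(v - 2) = v^4 - 9*v^3 + 26*v^2 - 24*v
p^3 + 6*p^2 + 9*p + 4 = (p + 1)^2*(p + 4)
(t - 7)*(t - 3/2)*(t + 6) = t^3 - 5*t^2/2 - 81*t/2 + 63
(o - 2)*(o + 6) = o^2 + 4*o - 12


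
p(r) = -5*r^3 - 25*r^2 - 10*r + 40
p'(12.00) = -2770.00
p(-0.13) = 40.89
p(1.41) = -37.82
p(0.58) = 24.81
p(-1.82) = 5.53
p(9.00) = -5720.00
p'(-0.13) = -3.75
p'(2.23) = -196.09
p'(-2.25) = 26.56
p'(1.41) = -110.32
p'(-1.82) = 31.31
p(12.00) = -12320.00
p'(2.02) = -172.21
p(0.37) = 32.62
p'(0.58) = -44.05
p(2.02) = -123.42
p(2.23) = -162.07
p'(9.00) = -1675.00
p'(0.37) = -30.55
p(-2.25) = -7.11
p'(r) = -15*r^2 - 50*r - 10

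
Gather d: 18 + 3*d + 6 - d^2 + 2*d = -d^2 + 5*d + 24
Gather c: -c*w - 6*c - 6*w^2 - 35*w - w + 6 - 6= c*(-w - 6) - 6*w^2 - 36*w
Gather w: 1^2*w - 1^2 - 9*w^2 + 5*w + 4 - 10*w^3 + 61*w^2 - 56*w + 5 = -10*w^3 + 52*w^2 - 50*w + 8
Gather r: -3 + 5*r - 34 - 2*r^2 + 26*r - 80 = -2*r^2 + 31*r - 117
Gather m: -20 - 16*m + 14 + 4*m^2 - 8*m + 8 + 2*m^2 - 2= 6*m^2 - 24*m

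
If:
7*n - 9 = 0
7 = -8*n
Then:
No Solution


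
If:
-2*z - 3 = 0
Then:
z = -3/2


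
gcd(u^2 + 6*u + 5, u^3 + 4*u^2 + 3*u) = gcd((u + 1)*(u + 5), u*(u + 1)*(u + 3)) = u + 1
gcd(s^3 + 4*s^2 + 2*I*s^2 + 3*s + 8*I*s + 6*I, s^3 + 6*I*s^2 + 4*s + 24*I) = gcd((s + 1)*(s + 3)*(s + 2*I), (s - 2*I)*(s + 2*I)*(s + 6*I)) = s + 2*I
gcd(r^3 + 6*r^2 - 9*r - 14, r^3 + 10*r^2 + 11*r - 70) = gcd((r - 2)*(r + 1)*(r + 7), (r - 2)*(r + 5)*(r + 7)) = r^2 + 5*r - 14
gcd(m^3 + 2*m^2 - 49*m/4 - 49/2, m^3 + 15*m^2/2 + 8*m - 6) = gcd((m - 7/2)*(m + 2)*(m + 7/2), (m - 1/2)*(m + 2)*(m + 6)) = m + 2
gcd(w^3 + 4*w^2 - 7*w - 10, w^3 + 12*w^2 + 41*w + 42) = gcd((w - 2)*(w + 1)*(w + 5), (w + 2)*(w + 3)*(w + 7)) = 1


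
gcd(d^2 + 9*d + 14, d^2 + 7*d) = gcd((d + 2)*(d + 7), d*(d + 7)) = d + 7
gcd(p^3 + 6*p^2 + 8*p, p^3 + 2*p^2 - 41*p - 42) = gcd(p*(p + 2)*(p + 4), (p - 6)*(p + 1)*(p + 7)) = 1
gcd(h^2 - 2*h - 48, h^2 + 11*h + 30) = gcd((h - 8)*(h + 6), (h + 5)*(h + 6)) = h + 6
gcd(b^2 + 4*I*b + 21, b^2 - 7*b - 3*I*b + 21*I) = b - 3*I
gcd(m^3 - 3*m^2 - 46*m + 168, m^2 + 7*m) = m + 7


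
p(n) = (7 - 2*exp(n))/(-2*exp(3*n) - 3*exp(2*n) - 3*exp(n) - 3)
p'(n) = (7 - 2*exp(n))*(6*exp(3*n) + 6*exp(2*n) + 3*exp(n))/(-2*exp(3*n) - 3*exp(2*n) - 3*exp(n) - 3)^2 - 2*exp(n)/(-2*exp(3*n) - 3*exp(2*n) - 3*exp(n) - 3)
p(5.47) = 0.00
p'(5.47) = -0.00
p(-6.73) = -2.33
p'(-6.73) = 0.00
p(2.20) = 0.01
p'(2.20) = -0.01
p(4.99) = 0.00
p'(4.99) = -0.00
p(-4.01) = -2.28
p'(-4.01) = 0.05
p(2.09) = 0.01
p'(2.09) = -0.01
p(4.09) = 0.00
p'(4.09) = -0.00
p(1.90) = 0.01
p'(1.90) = -0.01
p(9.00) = 0.00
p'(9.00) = 0.00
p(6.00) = 0.00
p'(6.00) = 0.00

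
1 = 1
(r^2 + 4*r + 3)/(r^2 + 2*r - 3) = (r + 1)/(r - 1)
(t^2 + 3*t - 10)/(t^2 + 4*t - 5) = (t - 2)/(t - 1)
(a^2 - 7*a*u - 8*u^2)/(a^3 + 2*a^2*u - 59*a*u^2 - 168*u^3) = (a + u)/(a^2 + 10*a*u + 21*u^2)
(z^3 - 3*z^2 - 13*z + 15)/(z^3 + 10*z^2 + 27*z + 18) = (z^2 - 6*z + 5)/(z^2 + 7*z + 6)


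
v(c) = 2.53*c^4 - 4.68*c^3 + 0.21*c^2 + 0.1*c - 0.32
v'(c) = 10.12*c^3 - 14.04*c^2 + 0.42*c + 0.1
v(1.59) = -2.27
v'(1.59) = 5.95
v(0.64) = -0.97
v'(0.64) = -2.73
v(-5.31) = 2717.17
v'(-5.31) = -1913.18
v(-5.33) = 2755.63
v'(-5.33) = -1933.36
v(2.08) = 6.04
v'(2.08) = 31.30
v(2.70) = 43.82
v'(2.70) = 98.07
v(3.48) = 176.39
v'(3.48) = 258.03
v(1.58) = -2.33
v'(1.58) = 5.63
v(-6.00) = 4296.40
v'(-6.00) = -2693.78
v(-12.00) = 60577.84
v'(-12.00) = -19514.06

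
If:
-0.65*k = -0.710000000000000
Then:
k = 1.09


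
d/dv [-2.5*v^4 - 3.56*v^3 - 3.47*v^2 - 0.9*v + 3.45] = -10.0*v^3 - 10.68*v^2 - 6.94*v - 0.9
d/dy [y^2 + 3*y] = 2*y + 3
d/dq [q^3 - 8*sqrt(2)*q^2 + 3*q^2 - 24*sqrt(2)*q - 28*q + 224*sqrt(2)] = 3*q^2 - 16*sqrt(2)*q + 6*q - 24*sqrt(2) - 28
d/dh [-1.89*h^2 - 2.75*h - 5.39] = -3.78*h - 2.75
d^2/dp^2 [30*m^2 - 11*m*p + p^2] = 2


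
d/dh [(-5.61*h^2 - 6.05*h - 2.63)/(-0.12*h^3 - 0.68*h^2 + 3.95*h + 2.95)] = (-0.6732*h^4 - 1.452*h^3 - 27.2203*h^2 - 36.6758*h - 7.459)/(0.0144*h^6 + 0.1632*h^5 - 0.4856*h^4 - 6.08*h^3 + 11.5905*h^2 + 23.305*h + 8.7025)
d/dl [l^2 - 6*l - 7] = 2*l - 6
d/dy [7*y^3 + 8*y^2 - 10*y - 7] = 21*y^2 + 16*y - 10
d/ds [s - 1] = 1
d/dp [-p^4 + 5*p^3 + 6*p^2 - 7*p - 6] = -4*p^3 + 15*p^2 + 12*p - 7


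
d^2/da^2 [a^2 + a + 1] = 2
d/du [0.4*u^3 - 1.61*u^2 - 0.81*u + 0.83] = 1.2*u^2 - 3.22*u - 0.81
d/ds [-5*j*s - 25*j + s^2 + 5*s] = -5*j + 2*s + 5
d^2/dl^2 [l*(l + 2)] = 2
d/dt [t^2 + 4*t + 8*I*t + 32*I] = 2*t + 4 + 8*I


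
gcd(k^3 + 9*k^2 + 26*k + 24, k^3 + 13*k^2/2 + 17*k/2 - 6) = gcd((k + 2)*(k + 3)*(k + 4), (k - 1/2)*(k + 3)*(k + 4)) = k^2 + 7*k + 12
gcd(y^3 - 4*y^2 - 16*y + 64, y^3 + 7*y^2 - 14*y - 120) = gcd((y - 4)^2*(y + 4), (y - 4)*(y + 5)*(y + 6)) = y - 4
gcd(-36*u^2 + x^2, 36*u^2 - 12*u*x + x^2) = -6*u + x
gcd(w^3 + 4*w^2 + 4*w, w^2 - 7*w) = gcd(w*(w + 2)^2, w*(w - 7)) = w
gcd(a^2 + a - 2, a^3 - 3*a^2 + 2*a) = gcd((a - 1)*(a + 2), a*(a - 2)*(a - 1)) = a - 1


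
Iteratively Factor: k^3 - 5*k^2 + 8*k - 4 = (k - 2)*(k^2 - 3*k + 2) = (k - 2)^2*(k - 1)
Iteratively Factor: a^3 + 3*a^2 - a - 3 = (a + 3)*(a^2 - 1) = (a - 1)*(a + 3)*(a + 1)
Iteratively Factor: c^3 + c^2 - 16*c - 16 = (c + 4)*(c^2 - 3*c - 4) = (c + 1)*(c + 4)*(c - 4)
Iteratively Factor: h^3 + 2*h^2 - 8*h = (h - 2)*(h^2 + 4*h) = (h - 2)*(h + 4)*(h)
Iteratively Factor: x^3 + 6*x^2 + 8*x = (x + 2)*(x^2 + 4*x) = (x + 2)*(x + 4)*(x)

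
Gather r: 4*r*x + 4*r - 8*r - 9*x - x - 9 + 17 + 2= r*(4*x - 4) - 10*x + 10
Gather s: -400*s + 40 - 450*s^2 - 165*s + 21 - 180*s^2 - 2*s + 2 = -630*s^2 - 567*s + 63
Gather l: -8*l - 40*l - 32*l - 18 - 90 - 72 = -80*l - 180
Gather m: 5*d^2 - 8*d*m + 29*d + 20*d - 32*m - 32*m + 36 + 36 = 5*d^2 + 49*d + m*(-8*d - 64) + 72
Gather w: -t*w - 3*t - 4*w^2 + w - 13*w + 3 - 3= -3*t - 4*w^2 + w*(-t - 12)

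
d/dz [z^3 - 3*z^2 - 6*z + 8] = 3*z^2 - 6*z - 6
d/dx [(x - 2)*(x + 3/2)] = 2*x - 1/2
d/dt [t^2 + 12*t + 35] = 2*t + 12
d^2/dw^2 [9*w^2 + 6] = 18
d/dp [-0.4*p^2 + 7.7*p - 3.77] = 7.7 - 0.8*p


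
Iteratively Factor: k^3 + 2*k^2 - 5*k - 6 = (k - 2)*(k^2 + 4*k + 3) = (k - 2)*(k + 1)*(k + 3)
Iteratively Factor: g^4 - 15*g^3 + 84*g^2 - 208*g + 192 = (g - 4)*(g^3 - 11*g^2 + 40*g - 48) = (g - 4)^2*(g^2 - 7*g + 12) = (g - 4)^3*(g - 3)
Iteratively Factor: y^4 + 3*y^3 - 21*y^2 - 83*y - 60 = (y + 1)*(y^3 + 2*y^2 - 23*y - 60) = (y + 1)*(y + 3)*(y^2 - y - 20) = (y + 1)*(y + 3)*(y + 4)*(y - 5)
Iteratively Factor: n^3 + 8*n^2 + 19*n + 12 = (n + 1)*(n^2 + 7*n + 12) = (n + 1)*(n + 4)*(n + 3)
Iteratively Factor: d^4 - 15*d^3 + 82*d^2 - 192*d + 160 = (d - 2)*(d^3 - 13*d^2 + 56*d - 80) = (d - 4)*(d - 2)*(d^2 - 9*d + 20) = (d - 5)*(d - 4)*(d - 2)*(d - 4)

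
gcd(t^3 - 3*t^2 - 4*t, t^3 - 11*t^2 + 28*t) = t^2 - 4*t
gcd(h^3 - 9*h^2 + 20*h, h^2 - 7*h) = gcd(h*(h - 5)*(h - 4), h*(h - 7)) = h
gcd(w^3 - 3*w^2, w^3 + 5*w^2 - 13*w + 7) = 1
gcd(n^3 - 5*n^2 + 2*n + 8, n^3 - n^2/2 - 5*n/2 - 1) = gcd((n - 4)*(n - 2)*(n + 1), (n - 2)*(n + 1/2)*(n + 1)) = n^2 - n - 2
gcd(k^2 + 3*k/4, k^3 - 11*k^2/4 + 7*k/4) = k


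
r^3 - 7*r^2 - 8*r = r*(r - 8)*(r + 1)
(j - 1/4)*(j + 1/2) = j^2 + j/4 - 1/8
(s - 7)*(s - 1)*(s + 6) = s^3 - 2*s^2 - 41*s + 42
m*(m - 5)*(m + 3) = m^3 - 2*m^2 - 15*m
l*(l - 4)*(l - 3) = l^3 - 7*l^2 + 12*l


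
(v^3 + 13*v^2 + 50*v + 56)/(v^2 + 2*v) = v + 11 + 28/v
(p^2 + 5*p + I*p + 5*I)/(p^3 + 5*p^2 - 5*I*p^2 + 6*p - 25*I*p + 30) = 1/(p - 6*I)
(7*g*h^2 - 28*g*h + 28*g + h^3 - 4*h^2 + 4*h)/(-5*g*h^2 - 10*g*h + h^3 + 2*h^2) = (-7*g*h^2 + 28*g*h - 28*g - h^3 + 4*h^2 - 4*h)/(h*(5*g*h + 10*g - h^2 - 2*h))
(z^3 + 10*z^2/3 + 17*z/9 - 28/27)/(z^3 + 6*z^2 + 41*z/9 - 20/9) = (z + 7/3)/(z + 5)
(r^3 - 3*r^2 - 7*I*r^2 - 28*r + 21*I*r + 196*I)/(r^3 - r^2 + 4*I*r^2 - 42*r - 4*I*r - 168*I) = (r^2 + r*(4 - 7*I) - 28*I)/(r^2 + r*(6 + 4*I) + 24*I)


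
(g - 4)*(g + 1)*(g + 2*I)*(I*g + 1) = I*g^4 - g^3 - 3*I*g^3 + 3*g^2 - 2*I*g^2 + 4*g - 6*I*g - 8*I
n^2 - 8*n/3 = n*(n - 8/3)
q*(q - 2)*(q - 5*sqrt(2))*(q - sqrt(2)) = q^4 - 6*sqrt(2)*q^3 - 2*q^3 + 10*q^2 + 12*sqrt(2)*q^2 - 20*q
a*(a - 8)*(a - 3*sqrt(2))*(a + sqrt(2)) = a^4 - 8*a^3 - 2*sqrt(2)*a^3 - 6*a^2 + 16*sqrt(2)*a^2 + 48*a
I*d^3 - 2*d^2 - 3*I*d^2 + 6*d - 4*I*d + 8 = (d - 4)*(d + 2*I)*(I*d + I)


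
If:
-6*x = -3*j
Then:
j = 2*x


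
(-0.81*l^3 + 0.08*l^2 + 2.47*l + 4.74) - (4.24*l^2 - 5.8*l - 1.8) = -0.81*l^3 - 4.16*l^2 + 8.27*l + 6.54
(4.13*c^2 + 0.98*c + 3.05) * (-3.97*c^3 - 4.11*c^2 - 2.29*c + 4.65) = -16.3961*c^5 - 20.8649*c^4 - 25.594*c^3 + 4.4248*c^2 - 2.4275*c + 14.1825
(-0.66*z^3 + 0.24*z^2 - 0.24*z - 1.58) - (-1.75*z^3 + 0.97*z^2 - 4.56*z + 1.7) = 1.09*z^3 - 0.73*z^2 + 4.32*z - 3.28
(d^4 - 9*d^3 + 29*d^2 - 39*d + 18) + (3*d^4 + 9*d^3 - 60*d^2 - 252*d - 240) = 4*d^4 - 31*d^2 - 291*d - 222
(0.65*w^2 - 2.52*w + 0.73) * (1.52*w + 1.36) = 0.988*w^3 - 2.9464*w^2 - 2.3176*w + 0.9928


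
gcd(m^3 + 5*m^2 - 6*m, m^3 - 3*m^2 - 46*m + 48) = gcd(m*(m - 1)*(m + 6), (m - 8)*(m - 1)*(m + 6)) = m^2 + 5*m - 6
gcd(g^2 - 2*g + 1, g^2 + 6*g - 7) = g - 1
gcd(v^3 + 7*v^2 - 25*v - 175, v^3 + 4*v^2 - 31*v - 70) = v^2 + 2*v - 35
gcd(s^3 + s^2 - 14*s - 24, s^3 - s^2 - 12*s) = s^2 - s - 12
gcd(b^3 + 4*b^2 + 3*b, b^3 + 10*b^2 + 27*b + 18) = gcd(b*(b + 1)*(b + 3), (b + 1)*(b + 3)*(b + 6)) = b^2 + 4*b + 3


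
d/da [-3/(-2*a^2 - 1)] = -12*a/(2*a^2 + 1)^2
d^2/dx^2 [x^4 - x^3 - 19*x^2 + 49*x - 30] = 12*x^2 - 6*x - 38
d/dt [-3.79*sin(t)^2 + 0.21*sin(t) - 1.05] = (0.21 - 7.58*sin(t))*cos(t)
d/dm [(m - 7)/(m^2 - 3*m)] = (-m^2 + 14*m - 21)/(m^2*(m^2 - 6*m + 9))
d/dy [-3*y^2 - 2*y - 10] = -6*y - 2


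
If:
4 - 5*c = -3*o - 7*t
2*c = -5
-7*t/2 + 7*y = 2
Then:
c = -5/2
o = -14*y/3 - 25/6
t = 2*y - 4/7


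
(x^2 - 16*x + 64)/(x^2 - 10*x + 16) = (x - 8)/(x - 2)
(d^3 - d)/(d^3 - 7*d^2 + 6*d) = (d + 1)/(d - 6)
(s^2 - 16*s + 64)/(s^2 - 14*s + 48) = (s - 8)/(s - 6)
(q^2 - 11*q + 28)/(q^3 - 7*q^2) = (q - 4)/q^2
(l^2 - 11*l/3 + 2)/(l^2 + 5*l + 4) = (l^2 - 11*l/3 + 2)/(l^2 + 5*l + 4)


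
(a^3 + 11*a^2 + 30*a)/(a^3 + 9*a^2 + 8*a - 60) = a/(a - 2)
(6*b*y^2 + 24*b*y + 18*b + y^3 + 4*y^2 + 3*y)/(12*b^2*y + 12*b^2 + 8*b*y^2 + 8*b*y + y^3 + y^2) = (y + 3)/(2*b + y)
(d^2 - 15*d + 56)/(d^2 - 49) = (d - 8)/(d + 7)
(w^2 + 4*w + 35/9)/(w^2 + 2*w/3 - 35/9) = (3*w + 5)/(3*w - 5)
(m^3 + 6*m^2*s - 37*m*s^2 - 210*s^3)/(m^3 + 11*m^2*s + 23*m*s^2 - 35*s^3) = (-m + 6*s)/(-m + s)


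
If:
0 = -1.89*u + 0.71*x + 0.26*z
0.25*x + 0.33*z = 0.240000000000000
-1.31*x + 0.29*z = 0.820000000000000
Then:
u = -0.01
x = -0.40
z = 1.03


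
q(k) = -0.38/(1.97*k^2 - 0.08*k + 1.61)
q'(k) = -0.38*(0.08 - 3.94*k)/(1.97*k^2 - 0.08*k + 1.61)^2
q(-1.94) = -0.04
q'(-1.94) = -0.03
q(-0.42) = -0.19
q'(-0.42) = -0.17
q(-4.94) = -0.01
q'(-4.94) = -0.00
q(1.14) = -0.09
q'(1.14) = 0.10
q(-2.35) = -0.03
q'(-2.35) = -0.02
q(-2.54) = -0.03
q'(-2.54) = -0.02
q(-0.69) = -0.15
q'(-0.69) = -0.16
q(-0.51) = -0.18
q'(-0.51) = -0.17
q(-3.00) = -0.02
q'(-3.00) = -0.01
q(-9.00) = -0.00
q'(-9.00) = -0.00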